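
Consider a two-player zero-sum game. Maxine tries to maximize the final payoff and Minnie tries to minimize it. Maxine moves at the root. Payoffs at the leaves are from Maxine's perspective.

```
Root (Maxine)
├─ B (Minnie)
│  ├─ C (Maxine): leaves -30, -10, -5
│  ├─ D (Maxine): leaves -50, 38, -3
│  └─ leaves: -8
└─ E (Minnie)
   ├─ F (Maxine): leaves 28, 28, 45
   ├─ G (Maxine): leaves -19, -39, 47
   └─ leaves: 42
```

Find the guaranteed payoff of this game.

42

C (Maxine): max(-30, -10, -5) = -5
D (Maxine): max(-50, 38, -3) = 38
B (Minnie): min(-5, 38, -8) = -8
F (Maxine): max(28, 28, 45) = 45
G (Maxine): max(-19, -39, 47) = 47
E (Minnie): min(45, 47, 42) = 42
Root (Maxine): max(-8, 42) = 42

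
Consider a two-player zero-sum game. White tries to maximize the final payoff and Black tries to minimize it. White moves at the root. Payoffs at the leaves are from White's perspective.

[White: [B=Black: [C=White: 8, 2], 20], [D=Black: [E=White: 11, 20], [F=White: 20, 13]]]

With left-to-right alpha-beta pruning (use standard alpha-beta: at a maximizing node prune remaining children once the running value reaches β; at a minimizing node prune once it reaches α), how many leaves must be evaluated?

C [α=-∞,β=+∞]: v=8
B [α=-∞,β=+∞]: v=8
E [α=8,β=+∞]: v=20
F [α=8,β=20]: v=20 after child 1 ≥ β → β-cutoff, skip 1
D [α=8,β=+∞]: v=20
Root [α=-∞,β=+∞]: v=20
Leaves evaluated: 6 of 7.

6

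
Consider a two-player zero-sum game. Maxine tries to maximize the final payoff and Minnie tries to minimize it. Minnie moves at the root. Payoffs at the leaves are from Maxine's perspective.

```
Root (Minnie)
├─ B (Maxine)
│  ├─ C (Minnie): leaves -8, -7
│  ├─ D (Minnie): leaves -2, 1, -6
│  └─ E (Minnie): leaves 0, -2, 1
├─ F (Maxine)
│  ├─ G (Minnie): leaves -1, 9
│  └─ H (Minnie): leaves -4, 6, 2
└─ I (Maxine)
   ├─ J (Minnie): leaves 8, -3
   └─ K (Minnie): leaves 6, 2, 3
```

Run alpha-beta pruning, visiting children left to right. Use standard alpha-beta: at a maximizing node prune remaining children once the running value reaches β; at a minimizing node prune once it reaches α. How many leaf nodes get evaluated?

C [α=-∞,β=+∞]: v=-8
D [α=-8,β=+∞]: v=-6
E [α=-6,β=+∞]: v=-2
B [α=-∞,β=+∞]: v=-2
G [α=-∞,β=-2]: v=-1
F [α=-∞,β=-2]: v=-1 after child 1 ≥ β → β-cutoff, skip 1
J [α=-∞,β=-2]: v=-3
K [α=-3,β=-2]: v=2
I [α=-∞,β=-2]: v=2
Root [α=-∞,β=+∞]: v=-2
Leaves evaluated: 15 of 18.

15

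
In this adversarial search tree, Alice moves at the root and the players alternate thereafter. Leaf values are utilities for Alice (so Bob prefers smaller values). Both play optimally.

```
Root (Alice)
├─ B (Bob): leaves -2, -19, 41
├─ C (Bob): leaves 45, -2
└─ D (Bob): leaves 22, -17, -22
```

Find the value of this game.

-2

B (Bob): min(-2, -19, 41) = -19
C (Bob): min(45, -2) = -2
D (Bob): min(22, -17, -22) = -22
Root (Alice): max(-19, -2, -22) = -2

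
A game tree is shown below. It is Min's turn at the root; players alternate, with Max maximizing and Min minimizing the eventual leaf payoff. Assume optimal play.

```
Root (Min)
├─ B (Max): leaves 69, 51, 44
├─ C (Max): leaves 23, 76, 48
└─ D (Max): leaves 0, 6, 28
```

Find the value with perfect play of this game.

B (Max): max(69, 51, 44) = 69
C (Max): max(23, 76, 48) = 76
D (Max): max(0, 6, 28) = 28
Root (Min): min(69, 76, 28) = 28

28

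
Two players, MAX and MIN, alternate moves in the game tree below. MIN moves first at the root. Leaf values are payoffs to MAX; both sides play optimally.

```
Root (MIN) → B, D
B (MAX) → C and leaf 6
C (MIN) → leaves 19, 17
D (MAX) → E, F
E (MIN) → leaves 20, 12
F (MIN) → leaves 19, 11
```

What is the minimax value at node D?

12

E: min(20, 12) = 12
F: min(19, 11) = 11
D: max(12, 11) = 12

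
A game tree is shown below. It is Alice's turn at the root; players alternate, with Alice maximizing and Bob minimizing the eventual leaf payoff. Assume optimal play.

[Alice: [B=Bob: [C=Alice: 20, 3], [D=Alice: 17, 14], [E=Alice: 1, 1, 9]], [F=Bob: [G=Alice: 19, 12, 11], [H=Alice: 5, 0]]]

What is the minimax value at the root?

C (Alice): max(20, 3) = 20
D (Alice): max(17, 14) = 17
E (Alice): max(1, 1, 9) = 9
B (Bob): min(20, 17, 9) = 9
G (Alice): max(19, 12, 11) = 19
H (Alice): max(5, 0) = 5
F (Bob): min(19, 5) = 5
Root (Alice): max(9, 5) = 9

9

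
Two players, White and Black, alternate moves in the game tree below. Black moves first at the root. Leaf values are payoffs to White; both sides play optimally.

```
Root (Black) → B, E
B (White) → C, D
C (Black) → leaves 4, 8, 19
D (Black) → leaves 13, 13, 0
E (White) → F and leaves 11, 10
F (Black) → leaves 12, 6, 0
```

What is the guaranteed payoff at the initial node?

4

C (Black): min(4, 8, 19) = 4
D (Black): min(13, 13, 0) = 0
B (White): max(4, 0) = 4
F (Black): min(12, 6, 0) = 0
E (White): max(0, 11, 10) = 11
Root (Black): min(4, 11) = 4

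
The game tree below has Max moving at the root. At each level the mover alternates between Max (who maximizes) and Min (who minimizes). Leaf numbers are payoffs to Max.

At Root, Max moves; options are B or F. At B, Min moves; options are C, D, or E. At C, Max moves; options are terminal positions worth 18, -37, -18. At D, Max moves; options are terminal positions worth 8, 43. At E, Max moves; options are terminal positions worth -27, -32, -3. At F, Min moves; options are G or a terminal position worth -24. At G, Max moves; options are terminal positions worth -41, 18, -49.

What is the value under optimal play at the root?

-3

C (Max): max(18, -37, -18) = 18
D (Max): max(8, 43) = 43
E (Max): max(-27, -32, -3) = -3
B (Min): min(18, 43, -3) = -3
G (Max): max(-41, 18, -49) = 18
F (Min): min(18, -24) = -24
Root (Max): max(-3, -24) = -3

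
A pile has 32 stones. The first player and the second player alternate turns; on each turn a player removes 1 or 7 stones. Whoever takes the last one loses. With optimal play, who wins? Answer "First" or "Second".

i:   0  1  2  3  4  5  6  7  8  9 10 11 12 13 14 15 16 17 18 19 20 21 22 23 24 25 26 27 28 29 30 31 32
     W  L  W  L  W  L  W  L  W  L  W  L  W  L  W  L  W  L  W  L  W  L  W  L  W  L  W  L  W  L  W  L  W
Position 32 is W, so the first player wins.

First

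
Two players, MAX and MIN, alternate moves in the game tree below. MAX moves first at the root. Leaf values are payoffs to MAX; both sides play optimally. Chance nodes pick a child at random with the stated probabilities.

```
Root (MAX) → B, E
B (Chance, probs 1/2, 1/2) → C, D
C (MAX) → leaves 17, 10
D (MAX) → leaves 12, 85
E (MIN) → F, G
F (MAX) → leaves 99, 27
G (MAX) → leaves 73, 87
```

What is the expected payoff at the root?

C (MAX): max(17, 10) = 17
D (MAX): max(12, 85) = 85
B (Chance): 1/2·17 + 1/2·85 = 51
F (MAX): max(99, 27) = 99
G (MAX): max(73, 87) = 87
E (MIN): min(99, 87) = 87
Root (MAX): max(51, 87) = 87

87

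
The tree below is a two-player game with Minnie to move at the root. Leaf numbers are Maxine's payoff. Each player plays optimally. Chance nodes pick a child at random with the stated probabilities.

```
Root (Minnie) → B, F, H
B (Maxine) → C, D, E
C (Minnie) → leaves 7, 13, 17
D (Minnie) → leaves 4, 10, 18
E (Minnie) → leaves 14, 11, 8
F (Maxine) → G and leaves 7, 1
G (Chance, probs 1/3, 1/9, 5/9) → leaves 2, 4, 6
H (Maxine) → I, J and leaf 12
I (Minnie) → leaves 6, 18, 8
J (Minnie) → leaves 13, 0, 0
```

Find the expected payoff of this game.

C (Minnie): min(7, 13, 17) = 7
D (Minnie): min(4, 10, 18) = 4
E (Minnie): min(14, 11, 8) = 8
B (Maxine): max(7, 4, 8) = 8
G (Chance): 1/3·2 + 1/9·4 + 5/9·6 = 4.44
F (Maxine): max(4.44, 7, 1) = 7
I (Minnie): min(6, 18, 8) = 6
J (Minnie): min(13, 0, 0) = 0
H (Maxine): max(6, 0, 12) = 12
Root (Minnie): min(8, 7, 12) = 7

7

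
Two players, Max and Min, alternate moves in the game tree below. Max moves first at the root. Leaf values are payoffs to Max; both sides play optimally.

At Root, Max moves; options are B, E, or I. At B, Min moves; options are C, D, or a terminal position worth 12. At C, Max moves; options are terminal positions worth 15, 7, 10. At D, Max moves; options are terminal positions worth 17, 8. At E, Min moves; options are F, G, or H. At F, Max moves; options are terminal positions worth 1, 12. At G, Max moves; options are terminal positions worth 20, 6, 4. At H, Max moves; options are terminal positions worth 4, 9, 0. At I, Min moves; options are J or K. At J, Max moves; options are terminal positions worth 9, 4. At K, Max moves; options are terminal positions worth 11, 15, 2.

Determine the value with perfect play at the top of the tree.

12

C (Max): max(15, 7, 10) = 15
D (Max): max(17, 8) = 17
B (Min): min(15, 17, 12) = 12
F (Max): max(1, 12) = 12
G (Max): max(20, 6, 4) = 20
H (Max): max(4, 9, 0) = 9
E (Min): min(12, 20, 9) = 9
J (Max): max(9, 4) = 9
K (Max): max(11, 15, 2) = 15
I (Min): min(9, 15) = 9
Root (Max): max(12, 9, 9) = 12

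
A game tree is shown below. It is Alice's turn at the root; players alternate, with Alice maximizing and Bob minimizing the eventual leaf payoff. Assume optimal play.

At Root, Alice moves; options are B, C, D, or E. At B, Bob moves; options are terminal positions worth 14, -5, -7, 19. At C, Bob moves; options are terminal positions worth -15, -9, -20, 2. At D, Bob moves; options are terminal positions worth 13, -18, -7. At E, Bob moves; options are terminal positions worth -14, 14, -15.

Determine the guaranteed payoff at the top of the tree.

-7

B (Bob): min(14, -5, -7, 19) = -7
C (Bob): min(-15, -9, -20, 2) = -20
D (Bob): min(13, -18, -7) = -18
E (Bob): min(-14, 14, -15) = -15
Root (Alice): max(-7, -20, -18, -15) = -7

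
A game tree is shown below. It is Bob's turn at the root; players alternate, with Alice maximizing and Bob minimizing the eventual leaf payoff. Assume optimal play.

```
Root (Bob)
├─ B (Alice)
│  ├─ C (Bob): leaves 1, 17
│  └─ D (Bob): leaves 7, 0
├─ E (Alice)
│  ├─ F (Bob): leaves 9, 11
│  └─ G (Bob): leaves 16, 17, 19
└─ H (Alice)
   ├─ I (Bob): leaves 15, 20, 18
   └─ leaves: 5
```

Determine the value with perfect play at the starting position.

C (Bob): min(1, 17) = 1
D (Bob): min(7, 0) = 0
B (Alice): max(1, 0) = 1
F (Bob): min(9, 11) = 9
G (Bob): min(16, 17, 19) = 16
E (Alice): max(9, 16) = 16
I (Bob): min(15, 20, 18) = 15
H (Alice): max(15, 5) = 15
Root (Bob): min(1, 16, 15) = 1

1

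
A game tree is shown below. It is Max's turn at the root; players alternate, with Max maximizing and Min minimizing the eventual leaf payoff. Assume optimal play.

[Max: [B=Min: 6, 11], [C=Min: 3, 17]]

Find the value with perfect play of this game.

6

B (Min): min(6, 11) = 6
C (Min): min(3, 17) = 3
Root (Max): max(6, 3) = 6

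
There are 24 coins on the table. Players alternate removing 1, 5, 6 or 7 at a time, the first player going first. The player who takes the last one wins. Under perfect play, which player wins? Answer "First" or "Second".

i:   0  1  2  3  4  5  6  7  8  9 10 11 12 13 14 15 16 17 18 19 20 21 22 23 24
     L  W  L  W  L  W  W  W  W  W  W  W  L  W  L  W  L  W  W  W  W  W  W  W  L
Position 24 is L, so the second player wins.

Second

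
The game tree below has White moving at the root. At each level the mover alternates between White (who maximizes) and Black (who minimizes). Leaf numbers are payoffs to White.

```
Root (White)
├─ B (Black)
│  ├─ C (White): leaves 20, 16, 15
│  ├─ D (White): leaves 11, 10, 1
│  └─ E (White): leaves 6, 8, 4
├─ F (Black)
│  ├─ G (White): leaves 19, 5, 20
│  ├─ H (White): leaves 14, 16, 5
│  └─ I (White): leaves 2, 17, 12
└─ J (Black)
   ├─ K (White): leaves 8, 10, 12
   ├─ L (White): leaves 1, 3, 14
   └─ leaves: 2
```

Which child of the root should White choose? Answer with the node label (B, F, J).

C (White): max(20, 16, 15) = 20
D (White): max(11, 10, 1) = 11
E (White): max(6, 8, 4) = 8
B (Black): min(20, 11, 8) = 8
G (White): max(19, 5, 20) = 20
H (White): max(14, 16, 5) = 16
I (White): max(2, 17, 12) = 17
F (Black): min(20, 16, 17) = 16
K (White): max(8, 10, 12) = 12
L (White): max(1, 3, 14) = 14
J (Black): min(12, 14, 2) = 2
Root (White): max(8, 16, 2) = 16
White picks the child with the highest value: F (value 16).

F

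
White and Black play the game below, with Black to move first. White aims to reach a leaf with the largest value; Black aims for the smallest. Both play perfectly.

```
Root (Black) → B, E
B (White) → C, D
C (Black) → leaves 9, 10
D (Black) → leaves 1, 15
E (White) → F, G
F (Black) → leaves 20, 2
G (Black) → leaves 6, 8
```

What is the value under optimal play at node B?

9

C: min(9, 10) = 9
D: min(1, 15) = 1
B: max(9, 1) = 9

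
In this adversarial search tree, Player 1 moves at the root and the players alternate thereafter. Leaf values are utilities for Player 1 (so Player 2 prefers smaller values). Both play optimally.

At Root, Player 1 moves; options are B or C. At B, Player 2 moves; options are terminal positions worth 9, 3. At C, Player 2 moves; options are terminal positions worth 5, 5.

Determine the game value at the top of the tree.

B (Player 2): min(9, 3) = 3
C (Player 2): min(5, 5) = 5
Root (Player 1): max(3, 5) = 5

5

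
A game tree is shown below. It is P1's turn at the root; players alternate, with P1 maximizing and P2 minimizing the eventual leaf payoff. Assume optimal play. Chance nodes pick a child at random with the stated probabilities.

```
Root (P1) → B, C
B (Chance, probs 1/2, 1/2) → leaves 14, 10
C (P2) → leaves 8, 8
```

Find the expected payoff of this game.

12

B (Chance): 1/2·14 + 1/2·10 = 12
C (P2): min(8, 8) = 8
Root (P1): max(12, 8) = 12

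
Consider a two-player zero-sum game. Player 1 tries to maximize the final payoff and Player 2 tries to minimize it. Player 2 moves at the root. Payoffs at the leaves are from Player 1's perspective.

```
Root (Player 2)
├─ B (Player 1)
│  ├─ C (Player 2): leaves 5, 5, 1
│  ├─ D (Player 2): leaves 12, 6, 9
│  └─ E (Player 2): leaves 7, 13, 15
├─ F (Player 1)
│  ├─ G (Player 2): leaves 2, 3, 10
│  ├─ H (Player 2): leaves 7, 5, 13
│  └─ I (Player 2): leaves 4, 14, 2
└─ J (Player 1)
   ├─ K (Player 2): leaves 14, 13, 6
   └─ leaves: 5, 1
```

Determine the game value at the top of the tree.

5

C (Player 2): min(5, 5, 1) = 1
D (Player 2): min(12, 6, 9) = 6
E (Player 2): min(7, 13, 15) = 7
B (Player 1): max(1, 6, 7) = 7
G (Player 2): min(2, 3, 10) = 2
H (Player 2): min(7, 5, 13) = 5
I (Player 2): min(4, 14, 2) = 2
F (Player 1): max(2, 5, 2) = 5
K (Player 2): min(14, 13, 6) = 6
J (Player 1): max(6, 5, 1) = 6
Root (Player 2): min(7, 5, 6) = 5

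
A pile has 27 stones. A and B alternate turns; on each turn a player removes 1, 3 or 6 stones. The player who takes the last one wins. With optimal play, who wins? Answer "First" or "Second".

Second

W/L table (W = player to move can force a win):
i:   0  1  2  3  4  5  6  7  8  9 10 11 12 13 14 15 16 17 18 19 20 21 22 23 24 25 26 27
     L  W  L  W  L  W  W  W  W  L  W  L  W  L  W  W  W  W  L  W  L  W  L  W  W  W  W  L
Position 27 is L, so the second player wins.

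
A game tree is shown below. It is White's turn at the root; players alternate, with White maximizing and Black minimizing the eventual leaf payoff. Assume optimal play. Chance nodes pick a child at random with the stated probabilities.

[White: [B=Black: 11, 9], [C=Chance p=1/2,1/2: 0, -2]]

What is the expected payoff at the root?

9

B (Black): min(11, 9) = 9
C (Chance): 1/2·0 + 1/2·-2 = -1
Root (White): max(9, -1) = 9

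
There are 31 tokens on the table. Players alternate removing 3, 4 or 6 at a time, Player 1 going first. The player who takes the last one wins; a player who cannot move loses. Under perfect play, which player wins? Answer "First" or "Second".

Positions where the player to move wins (W) vs loses (L):
i:   0  1  2  3  4  5  6  7  8  9 10 11 12 13 14 15 16 17 18 19 20 21 22 23 24 25 26 27 28 29 30 31
     L  L  L  W  W  W  W  W  W  L  L  L  W  W  W  W  W  W  L  L  L  W  W  W  W  W  W  L  L  L  W  W
Position 31 is W, so the first player wins.

First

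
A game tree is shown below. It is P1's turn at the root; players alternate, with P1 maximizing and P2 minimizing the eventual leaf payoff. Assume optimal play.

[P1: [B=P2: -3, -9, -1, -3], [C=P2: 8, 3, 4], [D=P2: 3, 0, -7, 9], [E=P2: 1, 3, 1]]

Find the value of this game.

B (P2): min(-3, -9, -1, -3) = -9
C (P2): min(8, 3, 4) = 3
D (P2): min(3, 0, -7, 9) = -7
E (P2): min(1, 3, 1) = 1
Root (P1): max(-9, 3, -7, 1) = 3

3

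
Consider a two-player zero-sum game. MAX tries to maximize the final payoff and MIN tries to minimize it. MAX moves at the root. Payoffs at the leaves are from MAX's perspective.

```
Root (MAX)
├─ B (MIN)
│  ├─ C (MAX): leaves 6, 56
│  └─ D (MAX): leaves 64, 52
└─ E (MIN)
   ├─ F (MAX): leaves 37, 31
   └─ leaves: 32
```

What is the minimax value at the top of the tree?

56

C (MAX): max(6, 56) = 56
D (MAX): max(64, 52) = 64
B (MIN): min(56, 64) = 56
F (MAX): max(37, 31) = 37
E (MIN): min(37, 32) = 32
Root (MAX): max(56, 32) = 56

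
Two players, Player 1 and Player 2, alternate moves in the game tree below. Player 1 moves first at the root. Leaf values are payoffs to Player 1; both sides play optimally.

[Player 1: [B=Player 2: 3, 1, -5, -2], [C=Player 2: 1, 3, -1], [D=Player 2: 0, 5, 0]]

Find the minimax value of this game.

B (Player 2): min(3, 1, -5, -2) = -5
C (Player 2): min(1, 3, -1) = -1
D (Player 2): min(0, 5, 0) = 0
Root (Player 1): max(-5, -1, 0) = 0

0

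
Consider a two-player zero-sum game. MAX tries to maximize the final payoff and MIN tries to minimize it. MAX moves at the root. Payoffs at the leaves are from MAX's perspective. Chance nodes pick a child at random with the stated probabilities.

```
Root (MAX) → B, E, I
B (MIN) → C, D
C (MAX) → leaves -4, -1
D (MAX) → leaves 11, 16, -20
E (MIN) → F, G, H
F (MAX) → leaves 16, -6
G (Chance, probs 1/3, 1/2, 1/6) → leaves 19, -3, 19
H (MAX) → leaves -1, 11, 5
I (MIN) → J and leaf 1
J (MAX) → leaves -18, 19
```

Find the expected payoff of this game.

C (MAX): max(-4, -1) = -1
D (MAX): max(11, 16, -20) = 16
B (MIN): min(-1, 16) = -1
F (MAX): max(16, -6) = 16
G (Chance): 1/3·19 + 1/2·-3 + 1/6·19 = 8
H (MAX): max(-1, 11, 5) = 11
E (MIN): min(16, 8, 11) = 8
J (MAX): max(-18, 19) = 19
I (MIN): min(19, 1) = 1
Root (MAX): max(-1, 8, 1) = 8

8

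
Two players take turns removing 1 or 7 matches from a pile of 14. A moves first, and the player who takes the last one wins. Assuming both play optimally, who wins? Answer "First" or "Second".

i:   0  1  2  3  4  5  6  7  8  9 10 11 12 13 14
     L  W  L  W  L  W  L  W  L  W  L  W  L  W  L
Position 14 is L, so the second player wins.

Second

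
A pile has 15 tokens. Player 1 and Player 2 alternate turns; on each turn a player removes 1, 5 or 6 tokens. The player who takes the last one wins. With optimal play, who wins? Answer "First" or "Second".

Compute winning (W) and losing (L) positions by backward induction:
i:   0  1  2  3  4  5  6  7  8  9 10 11 12 13 14 15
     L  W  L  W  L  W  W  W  W  W  W  L  W  L  W  L
Position 15 is L, so the second player wins.

Second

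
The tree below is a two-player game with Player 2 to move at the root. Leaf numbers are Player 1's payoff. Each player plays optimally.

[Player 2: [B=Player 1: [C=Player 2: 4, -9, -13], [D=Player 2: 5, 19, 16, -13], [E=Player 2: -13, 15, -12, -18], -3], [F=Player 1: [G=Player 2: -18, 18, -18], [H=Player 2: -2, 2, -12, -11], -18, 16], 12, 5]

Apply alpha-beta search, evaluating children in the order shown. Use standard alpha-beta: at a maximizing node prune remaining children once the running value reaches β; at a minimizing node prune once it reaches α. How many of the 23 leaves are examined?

C [α=-∞,β=+∞]: v=-13
D [α=-13,β=+∞]: v=-13
E [α=-13,β=+∞]: v=-13 after child 1 ≤ α → α-cutoff, skip 3
B [α=-∞,β=+∞]: v=-3
G [α=-∞,β=-3]: v=-18
H [α=-18,β=-3]: v=-12
F [α=-∞,β=-3]: v=16
Root [α=-∞,β=+∞]: v=-3
Leaves evaluated: 20 of 23.

20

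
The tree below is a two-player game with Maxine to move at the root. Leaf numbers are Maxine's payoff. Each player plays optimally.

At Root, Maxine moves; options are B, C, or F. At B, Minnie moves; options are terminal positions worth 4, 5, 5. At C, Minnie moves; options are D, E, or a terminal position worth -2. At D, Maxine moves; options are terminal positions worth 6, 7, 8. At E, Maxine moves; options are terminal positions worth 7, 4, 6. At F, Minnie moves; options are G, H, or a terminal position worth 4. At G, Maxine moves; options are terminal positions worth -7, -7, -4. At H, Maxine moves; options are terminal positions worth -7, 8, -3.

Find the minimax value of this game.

4

B (Minnie): min(4, 5, 5) = 4
D (Maxine): max(6, 7, 8) = 8
E (Maxine): max(7, 4, 6) = 7
C (Minnie): min(8, 7, -2) = -2
G (Maxine): max(-7, -7, -4) = -4
H (Maxine): max(-7, 8, -3) = 8
F (Minnie): min(-4, 8, 4) = -4
Root (Maxine): max(4, -2, -4) = 4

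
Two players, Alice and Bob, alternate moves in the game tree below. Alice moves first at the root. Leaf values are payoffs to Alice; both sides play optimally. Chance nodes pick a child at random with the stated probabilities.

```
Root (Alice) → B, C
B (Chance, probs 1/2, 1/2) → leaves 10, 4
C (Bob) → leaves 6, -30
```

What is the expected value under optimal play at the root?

B (Chance): 1/2·10 + 1/2·4 = 7
C (Bob): min(6, -30) = -30
Root (Alice): max(7, -30) = 7

7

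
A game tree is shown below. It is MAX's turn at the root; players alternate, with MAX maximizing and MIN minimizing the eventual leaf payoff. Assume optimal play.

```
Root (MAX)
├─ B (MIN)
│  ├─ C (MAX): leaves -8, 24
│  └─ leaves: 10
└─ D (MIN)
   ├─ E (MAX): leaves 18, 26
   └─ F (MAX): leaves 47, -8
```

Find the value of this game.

26

C (MAX): max(-8, 24) = 24
B (MIN): min(24, 10) = 10
E (MAX): max(18, 26) = 26
F (MAX): max(47, -8) = 47
D (MIN): min(26, 47) = 26
Root (MAX): max(10, 26) = 26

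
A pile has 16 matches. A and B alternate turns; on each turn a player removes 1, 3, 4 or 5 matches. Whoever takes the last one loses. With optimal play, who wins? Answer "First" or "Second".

i:   0  1  2  3  4  5  6  7  8  9 10 11 12 13 14 15 16
     W  L  W  L  W  W  W  W  W  L  W  L  W  W  W  W  W
Position 16 is W, so the first player wins.

First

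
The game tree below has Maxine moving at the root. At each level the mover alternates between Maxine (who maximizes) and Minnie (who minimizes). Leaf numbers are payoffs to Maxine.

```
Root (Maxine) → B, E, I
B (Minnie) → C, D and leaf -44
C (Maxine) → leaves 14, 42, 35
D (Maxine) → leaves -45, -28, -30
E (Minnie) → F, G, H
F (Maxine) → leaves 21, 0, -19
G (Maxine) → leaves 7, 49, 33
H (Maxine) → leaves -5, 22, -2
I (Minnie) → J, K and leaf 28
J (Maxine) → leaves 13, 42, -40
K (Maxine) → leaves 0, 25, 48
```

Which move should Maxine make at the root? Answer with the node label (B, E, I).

C (Maxine): max(14, 42, 35) = 42
D (Maxine): max(-45, -28, -30) = -28
B (Minnie): min(42, -28, -44) = -44
F (Maxine): max(21, 0, -19) = 21
G (Maxine): max(7, 49, 33) = 49
H (Maxine): max(-5, 22, -2) = 22
E (Minnie): min(21, 49, 22) = 21
J (Maxine): max(13, 42, -40) = 42
K (Maxine): max(0, 25, 48) = 48
I (Minnie): min(42, 48, 28) = 28
Root (Maxine): max(-44, 21, 28) = 28
Maxine picks the child with the highest value: I (value 28).

I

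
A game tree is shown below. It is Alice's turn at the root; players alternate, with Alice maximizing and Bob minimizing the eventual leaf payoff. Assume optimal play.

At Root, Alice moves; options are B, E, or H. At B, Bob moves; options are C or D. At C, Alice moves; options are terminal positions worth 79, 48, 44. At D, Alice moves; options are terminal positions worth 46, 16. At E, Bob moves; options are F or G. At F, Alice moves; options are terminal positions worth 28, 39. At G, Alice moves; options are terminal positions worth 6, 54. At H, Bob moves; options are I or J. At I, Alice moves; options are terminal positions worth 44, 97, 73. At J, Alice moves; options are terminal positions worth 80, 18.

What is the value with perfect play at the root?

C (Alice): max(79, 48, 44) = 79
D (Alice): max(46, 16) = 46
B (Bob): min(79, 46) = 46
F (Alice): max(28, 39) = 39
G (Alice): max(6, 54) = 54
E (Bob): min(39, 54) = 39
I (Alice): max(44, 97, 73) = 97
J (Alice): max(80, 18) = 80
H (Bob): min(97, 80) = 80
Root (Alice): max(46, 39, 80) = 80

80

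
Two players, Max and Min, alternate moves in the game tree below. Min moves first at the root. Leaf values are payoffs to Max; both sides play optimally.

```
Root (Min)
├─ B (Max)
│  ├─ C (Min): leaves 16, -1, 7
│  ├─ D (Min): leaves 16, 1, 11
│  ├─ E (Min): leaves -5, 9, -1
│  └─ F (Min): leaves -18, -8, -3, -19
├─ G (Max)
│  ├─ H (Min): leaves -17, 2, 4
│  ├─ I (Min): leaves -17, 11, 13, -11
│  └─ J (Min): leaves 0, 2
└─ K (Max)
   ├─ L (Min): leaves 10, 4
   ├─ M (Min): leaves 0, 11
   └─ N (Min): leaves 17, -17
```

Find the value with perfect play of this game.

C (Min): min(16, -1, 7) = -1
D (Min): min(16, 1, 11) = 1
E (Min): min(-5, 9, -1) = -5
F (Min): min(-18, -8, -3, -19) = -19
B (Max): max(-1, 1, -5, -19) = 1
H (Min): min(-17, 2, 4) = -17
I (Min): min(-17, 11, 13, -11) = -17
J (Min): min(0, 2) = 0
G (Max): max(-17, -17, 0) = 0
L (Min): min(10, 4) = 4
M (Min): min(0, 11) = 0
N (Min): min(17, -17) = -17
K (Max): max(4, 0, -17) = 4
Root (Min): min(1, 0, 4) = 0

0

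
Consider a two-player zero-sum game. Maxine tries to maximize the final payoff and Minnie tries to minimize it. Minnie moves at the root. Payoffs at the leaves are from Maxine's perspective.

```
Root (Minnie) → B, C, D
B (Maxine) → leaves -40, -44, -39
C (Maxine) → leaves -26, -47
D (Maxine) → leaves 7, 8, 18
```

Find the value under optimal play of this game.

B (Maxine): max(-40, -44, -39) = -39
C (Maxine): max(-26, -47) = -26
D (Maxine): max(7, 8, 18) = 18
Root (Minnie): min(-39, -26, 18) = -39

-39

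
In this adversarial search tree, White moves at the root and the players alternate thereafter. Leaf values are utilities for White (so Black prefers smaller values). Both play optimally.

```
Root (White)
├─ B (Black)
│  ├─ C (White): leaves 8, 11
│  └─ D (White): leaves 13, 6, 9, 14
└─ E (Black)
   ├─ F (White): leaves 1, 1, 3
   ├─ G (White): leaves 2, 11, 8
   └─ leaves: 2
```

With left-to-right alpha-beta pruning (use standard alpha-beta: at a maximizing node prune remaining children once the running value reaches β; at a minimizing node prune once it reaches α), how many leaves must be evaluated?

6

C [α=-∞,β=+∞]: v=11
D [α=-∞,β=11]: v=13 after child 1 ≥ β → β-cutoff, skip 3
B [α=-∞,β=+∞]: v=11
F [α=11,β=+∞]: v=3
E [α=11,β=+∞]: v=3 after child 1 ≤ α → α-cutoff, skip 2
Root [α=-∞,β=+∞]: v=11
Leaves evaluated: 6 of 13.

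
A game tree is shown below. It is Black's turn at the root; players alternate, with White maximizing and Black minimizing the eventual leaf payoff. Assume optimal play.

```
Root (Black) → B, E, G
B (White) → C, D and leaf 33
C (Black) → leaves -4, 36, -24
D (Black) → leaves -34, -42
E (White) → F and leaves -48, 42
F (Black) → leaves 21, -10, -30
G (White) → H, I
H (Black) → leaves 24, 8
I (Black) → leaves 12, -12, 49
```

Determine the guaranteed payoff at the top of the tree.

C (Black): min(-4, 36, -24) = -24
D (Black): min(-34, -42) = -42
B (White): max(-24, -42, 33) = 33
F (Black): min(21, -10, -30) = -30
E (White): max(-30, -48, 42) = 42
H (Black): min(24, 8) = 8
I (Black): min(12, -12, 49) = -12
G (White): max(8, -12) = 8
Root (Black): min(33, 42, 8) = 8

8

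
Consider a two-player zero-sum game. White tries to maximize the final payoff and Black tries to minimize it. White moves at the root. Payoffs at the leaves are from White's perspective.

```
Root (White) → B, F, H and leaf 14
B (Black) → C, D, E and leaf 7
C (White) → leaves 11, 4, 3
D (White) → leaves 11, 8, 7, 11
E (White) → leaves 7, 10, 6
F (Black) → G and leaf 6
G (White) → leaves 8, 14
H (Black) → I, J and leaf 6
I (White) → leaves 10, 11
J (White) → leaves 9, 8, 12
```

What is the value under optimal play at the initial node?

C (White): max(11, 4, 3) = 11
D (White): max(11, 8, 7, 11) = 11
E (White): max(7, 10, 6) = 10
B (Black): min(11, 11, 10, 7) = 7
G (White): max(8, 14) = 14
F (Black): min(14, 6) = 6
I (White): max(10, 11) = 11
J (White): max(9, 8, 12) = 12
H (Black): min(11, 12, 6) = 6
Root (White): max(7, 6, 6, 14) = 14

14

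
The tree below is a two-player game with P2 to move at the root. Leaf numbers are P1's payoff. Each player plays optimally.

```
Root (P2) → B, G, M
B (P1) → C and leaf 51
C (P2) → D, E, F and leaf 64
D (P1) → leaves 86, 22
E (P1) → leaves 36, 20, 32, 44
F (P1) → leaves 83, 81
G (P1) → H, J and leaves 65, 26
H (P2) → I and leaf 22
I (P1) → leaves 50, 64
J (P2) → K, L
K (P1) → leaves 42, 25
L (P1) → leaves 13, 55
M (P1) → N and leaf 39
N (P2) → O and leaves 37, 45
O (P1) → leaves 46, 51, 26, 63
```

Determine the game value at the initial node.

39

D (P1): max(86, 22) = 86
E (P1): max(36, 20, 32, 44) = 44
F (P1): max(83, 81) = 83
C (P2): min(86, 44, 83, 64) = 44
B (P1): max(44, 51) = 51
I (P1): max(50, 64) = 64
H (P2): min(64, 22) = 22
K (P1): max(42, 25) = 42
L (P1): max(13, 55) = 55
J (P2): min(42, 55) = 42
G (P1): max(22, 42, 65, 26) = 65
O (P1): max(46, 51, 26, 63) = 63
N (P2): min(63, 37, 45) = 37
M (P1): max(37, 39) = 39
Root (P2): min(51, 65, 39) = 39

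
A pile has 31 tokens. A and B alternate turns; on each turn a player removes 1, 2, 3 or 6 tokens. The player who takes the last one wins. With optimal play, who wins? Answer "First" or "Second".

W/L table (W = player to move can force a win):
i:   0  1  2  3  4  5  6  7  8  9 10 11 12 13 14 15 16 17 18 19 20 21 22 23 24 25 26 27 28 29 30 31
     L  W  W  W  L  W  W  W  L  W  W  W  L  W  W  W  L  W  W  W  L  W  W  W  L  W  W  W  L  W  W  W
Position 31 is W, so the first player wins.

First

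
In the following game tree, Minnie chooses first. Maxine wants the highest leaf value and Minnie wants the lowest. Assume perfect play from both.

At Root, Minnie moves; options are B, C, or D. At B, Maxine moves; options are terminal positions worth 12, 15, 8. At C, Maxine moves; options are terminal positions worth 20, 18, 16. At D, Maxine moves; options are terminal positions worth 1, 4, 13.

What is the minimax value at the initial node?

B (Maxine): max(12, 15, 8) = 15
C (Maxine): max(20, 18, 16) = 20
D (Maxine): max(1, 4, 13) = 13
Root (Minnie): min(15, 20, 13) = 13

13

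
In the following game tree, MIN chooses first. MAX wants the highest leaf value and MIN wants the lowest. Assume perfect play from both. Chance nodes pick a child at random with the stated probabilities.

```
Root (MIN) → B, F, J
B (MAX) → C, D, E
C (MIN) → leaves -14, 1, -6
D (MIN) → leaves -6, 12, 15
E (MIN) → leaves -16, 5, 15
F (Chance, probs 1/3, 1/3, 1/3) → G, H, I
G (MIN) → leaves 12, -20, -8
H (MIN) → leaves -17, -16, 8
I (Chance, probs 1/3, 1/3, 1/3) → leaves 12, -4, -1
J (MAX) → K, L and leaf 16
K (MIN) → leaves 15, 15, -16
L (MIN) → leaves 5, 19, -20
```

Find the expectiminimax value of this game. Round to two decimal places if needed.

C (MIN): min(-14, 1, -6) = -14
D (MIN): min(-6, 12, 15) = -6
E (MIN): min(-16, 5, 15) = -16
B (MAX): max(-14, -6, -16) = -6
G (MIN): min(12, -20, -8) = -20
H (MIN): min(-17, -16, 8) = -17
I (Chance): 1/3·12 + 1/3·-4 + 1/3·-1 = 2.33
F (Chance): 1/3·-20 + 1/3·-17 + 1/3·2.33 = -11.56
K (MIN): min(15, 15, -16) = -16
L (MIN): min(5, 19, -20) = -20
J (MAX): max(-16, -20, 16) = 16
Root (MIN): min(-6, -11.56, 16) = -11.56

-11.56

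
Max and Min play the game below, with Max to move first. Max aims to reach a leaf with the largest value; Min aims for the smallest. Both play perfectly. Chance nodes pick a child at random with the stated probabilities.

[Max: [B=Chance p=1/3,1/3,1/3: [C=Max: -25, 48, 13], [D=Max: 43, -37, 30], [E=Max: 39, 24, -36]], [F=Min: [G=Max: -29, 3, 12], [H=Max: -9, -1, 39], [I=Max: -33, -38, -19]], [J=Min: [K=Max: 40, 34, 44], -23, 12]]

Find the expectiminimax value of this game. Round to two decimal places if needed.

C (Max): max(-25, 48, 13) = 48
D (Max): max(43, -37, 30) = 43
E (Max): max(39, 24, -36) = 39
B (Chance): 1/3·48 + 1/3·43 + 1/3·39 = 43.33
G (Max): max(-29, 3, 12) = 12
H (Max): max(-9, -1, 39) = 39
I (Max): max(-33, -38, -19) = -19
F (Min): min(12, 39, -19) = -19
K (Max): max(40, 34, 44) = 44
J (Min): min(44, -23, 12) = -23
Root (Max): max(43.33, -19, -23) = 43.33

43.33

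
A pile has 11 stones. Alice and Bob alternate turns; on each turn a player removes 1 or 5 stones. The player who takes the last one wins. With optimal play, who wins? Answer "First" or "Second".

First

Compute winning (W) and losing (L) positions by backward induction:
i:   0  1  2  3  4  5  6  7  8  9 10 11
     L  W  L  W  L  W  L  W  L  W  L  W
Position 11 is W, so the first player wins.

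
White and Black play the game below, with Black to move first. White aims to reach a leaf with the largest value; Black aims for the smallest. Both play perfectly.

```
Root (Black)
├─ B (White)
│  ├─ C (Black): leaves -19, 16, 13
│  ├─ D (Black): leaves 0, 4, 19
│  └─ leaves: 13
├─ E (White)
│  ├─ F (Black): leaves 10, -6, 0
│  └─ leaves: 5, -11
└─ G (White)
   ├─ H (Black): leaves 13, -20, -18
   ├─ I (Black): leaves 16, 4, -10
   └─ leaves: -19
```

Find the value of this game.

-10

C (Black): min(-19, 16, 13) = -19
D (Black): min(0, 4, 19) = 0
B (White): max(-19, 0, 13) = 13
F (Black): min(10, -6, 0) = -6
E (White): max(-6, 5, -11) = 5
H (Black): min(13, -20, -18) = -20
I (Black): min(16, 4, -10) = -10
G (White): max(-20, -10, -19) = -10
Root (Black): min(13, 5, -10) = -10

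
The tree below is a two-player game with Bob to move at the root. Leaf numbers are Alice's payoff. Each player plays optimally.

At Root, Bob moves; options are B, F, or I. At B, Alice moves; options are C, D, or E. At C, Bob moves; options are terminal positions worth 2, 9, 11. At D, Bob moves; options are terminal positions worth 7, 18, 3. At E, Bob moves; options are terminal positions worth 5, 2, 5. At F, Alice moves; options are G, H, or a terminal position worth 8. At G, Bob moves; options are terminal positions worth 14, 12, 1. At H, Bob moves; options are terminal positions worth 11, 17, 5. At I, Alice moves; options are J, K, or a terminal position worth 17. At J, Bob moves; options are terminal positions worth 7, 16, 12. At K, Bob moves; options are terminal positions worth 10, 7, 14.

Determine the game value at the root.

C (Bob): min(2, 9, 11) = 2
D (Bob): min(7, 18, 3) = 3
E (Bob): min(5, 2, 5) = 2
B (Alice): max(2, 3, 2) = 3
G (Bob): min(14, 12, 1) = 1
H (Bob): min(11, 17, 5) = 5
F (Alice): max(1, 5, 8) = 8
J (Bob): min(7, 16, 12) = 7
K (Bob): min(10, 7, 14) = 7
I (Alice): max(7, 7, 17) = 17
Root (Bob): min(3, 8, 17) = 3

3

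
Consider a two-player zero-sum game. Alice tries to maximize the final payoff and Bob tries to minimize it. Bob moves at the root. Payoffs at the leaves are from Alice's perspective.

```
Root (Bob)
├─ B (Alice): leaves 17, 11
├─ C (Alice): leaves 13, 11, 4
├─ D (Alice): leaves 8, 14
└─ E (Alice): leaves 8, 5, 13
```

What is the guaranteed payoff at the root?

13

B (Alice): max(17, 11) = 17
C (Alice): max(13, 11, 4) = 13
D (Alice): max(8, 14) = 14
E (Alice): max(8, 5, 13) = 13
Root (Bob): min(17, 13, 14, 13) = 13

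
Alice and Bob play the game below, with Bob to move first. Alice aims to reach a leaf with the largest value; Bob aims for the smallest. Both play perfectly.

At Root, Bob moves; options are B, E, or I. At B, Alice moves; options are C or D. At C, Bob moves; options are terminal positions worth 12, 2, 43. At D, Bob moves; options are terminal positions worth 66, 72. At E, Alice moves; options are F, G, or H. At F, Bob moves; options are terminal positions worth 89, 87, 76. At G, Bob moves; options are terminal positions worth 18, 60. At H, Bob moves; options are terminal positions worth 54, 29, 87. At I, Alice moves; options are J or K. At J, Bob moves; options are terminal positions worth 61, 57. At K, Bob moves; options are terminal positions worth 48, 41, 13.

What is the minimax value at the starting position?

57

C (Bob): min(12, 2, 43) = 2
D (Bob): min(66, 72) = 66
B (Alice): max(2, 66) = 66
F (Bob): min(89, 87, 76) = 76
G (Bob): min(18, 60) = 18
H (Bob): min(54, 29, 87) = 29
E (Alice): max(76, 18, 29) = 76
J (Bob): min(61, 57) = 57
K (Bob): min(48, 41, 13) = 13
I (Alice): max(57, 13) = 57
Root (Bob): min(66, 76, 57) = 57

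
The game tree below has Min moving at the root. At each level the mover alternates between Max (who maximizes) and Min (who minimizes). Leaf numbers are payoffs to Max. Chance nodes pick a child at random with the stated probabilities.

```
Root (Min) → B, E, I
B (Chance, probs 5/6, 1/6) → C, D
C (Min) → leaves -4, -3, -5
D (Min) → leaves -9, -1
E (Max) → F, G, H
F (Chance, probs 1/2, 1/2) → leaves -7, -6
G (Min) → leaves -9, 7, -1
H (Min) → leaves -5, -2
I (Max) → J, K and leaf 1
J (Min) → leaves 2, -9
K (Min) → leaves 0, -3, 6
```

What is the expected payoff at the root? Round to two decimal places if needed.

C (Min): min(-4, -3, -5) = -5
D (Min): min(-9, -1) = -9
B (Chance): 5/6·-5 + 1/6·-9 = -5.67
F (Chance): 1/2·-7 + 1/2·-6 = -6.5
G (Min): min(-9, 7, -1) = -9
H (Min): min(-5, -2) = -5
E (Max): max(-6.5, -9, -5) = -5
J (Min): min(2, -9) = -9
K (Min): min(0, -3, 6) = -3
I (Max): max(-9, -3, 1) = 1
Root (Min): min(-5.67, -5, 1) = -5.67

-5.67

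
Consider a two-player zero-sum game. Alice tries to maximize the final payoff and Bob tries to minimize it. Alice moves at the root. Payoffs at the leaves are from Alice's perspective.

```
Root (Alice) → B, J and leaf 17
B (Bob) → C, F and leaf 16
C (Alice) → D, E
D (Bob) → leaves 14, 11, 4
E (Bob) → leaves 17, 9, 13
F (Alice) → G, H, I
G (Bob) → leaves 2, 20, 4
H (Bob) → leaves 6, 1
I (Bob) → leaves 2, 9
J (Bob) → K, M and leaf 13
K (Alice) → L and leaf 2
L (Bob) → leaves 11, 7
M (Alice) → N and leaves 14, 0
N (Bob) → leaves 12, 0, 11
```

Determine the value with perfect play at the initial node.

D (Bob): min(14, 11, 4) = 4
E (Bob): min(17, 9, 13) = 9
C (Alice): max(4, 9) = 9
G (Bob): min(2, 20, 4) = 2
H (Bob): min(6, 1) = 1
I (Bob): min(2, 9) = 2
F (Alice): max(2, 1, 2) = 2
B (Bob): min(9, 2, 16) = 2
L (Bob): min(11, 7) = 7
K (Alice): max(7, 2) = 7
N (Bob): min(12, 0, 11) = 0
M (Alice): max(0, 14, 0) = 14
J (Bob): min(7, 14, 13) = 7
Root (Alice): max(2, 7, 17) = 17

17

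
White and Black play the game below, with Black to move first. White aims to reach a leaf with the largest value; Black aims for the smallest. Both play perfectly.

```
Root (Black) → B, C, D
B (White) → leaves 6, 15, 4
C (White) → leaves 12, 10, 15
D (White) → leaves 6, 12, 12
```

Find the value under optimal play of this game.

B (White): max(6, 15, 4) = 15
C (White): max(12, 10, 15) = 15
D (White): max(6, 12, 12) = 12
Root (Black): min(15, 15, 12) = 12

12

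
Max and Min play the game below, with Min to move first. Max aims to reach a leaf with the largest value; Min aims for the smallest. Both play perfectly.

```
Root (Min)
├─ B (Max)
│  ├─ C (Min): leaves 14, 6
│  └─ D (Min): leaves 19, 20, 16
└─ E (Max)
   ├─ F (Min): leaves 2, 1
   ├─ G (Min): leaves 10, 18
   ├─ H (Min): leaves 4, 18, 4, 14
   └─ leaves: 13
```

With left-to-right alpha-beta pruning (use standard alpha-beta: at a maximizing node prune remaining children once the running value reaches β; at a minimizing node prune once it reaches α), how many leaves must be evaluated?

11

C [α=-∞,β=+∞]: v=6
D [α=6,β=+∞]: v=16
B [α=-∞,β=+∞]: v=16
F [α=-∞,β=16]: v=1
G [α=1,β=16]: v=10
H [α=10,β=16]: v=4 after child 1 ≤ α → α-cutoff, skip 3
E [α=-∞,β=16]: v=13
Root [α=-∞,β=+∞]: v=13
Leaves evaluated: 11 of 14.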